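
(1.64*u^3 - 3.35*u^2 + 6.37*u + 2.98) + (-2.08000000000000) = 1.64*u^3 - 3.35*u^2 + 6.37*u + 0.9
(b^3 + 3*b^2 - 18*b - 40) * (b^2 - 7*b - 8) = b^5 - 4*b^4 - 47*b^3 + 62*b^2 + 424*b + 320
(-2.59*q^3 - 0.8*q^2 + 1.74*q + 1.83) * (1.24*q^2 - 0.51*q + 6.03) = -3.2116*q^5 + 0.3289*q^4 - 13.0521*q^3 - 3.4422*q^2 + 9.5589*q + 11.0349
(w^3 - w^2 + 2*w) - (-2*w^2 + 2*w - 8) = w^3 + w^2 + 8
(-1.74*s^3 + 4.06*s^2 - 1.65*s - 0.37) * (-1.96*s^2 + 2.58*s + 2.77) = 3.4104*s^5 - 12.4468*s^4 + 8.889*s^3 + 7.7144*s^2 - 5.5251*s - 1.0249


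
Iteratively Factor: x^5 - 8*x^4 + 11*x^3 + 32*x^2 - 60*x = (x - 2)*(x^4 - 6*x^3 - x^2 + 30*x) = (x - 5)*(x - 2)*(x^3 - x^2 - 6*x) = (x - 5)*(x - 3)*(x - 2)*(x^2 + 2*x) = (x - 5)*(x - 3)*(x - 2)*(x + 2)*(x)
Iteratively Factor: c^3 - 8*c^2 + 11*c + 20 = (c + 1)*(c^2 - 9*c + 20) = (c - 5)*(c + 1)*(c - 4)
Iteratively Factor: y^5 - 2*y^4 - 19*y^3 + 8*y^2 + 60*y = (y - 5)*(y^4 + 3*y^3 - 4*y^2 - 12*y) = y*(y - 5)*(y^3 + 3*y^2 - 4*y - 12) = y*(y - 5)*(y + 2)*(y^2 + y - 6) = y*(y - 5)*(y + 2)*(y + 3)*(y - 2)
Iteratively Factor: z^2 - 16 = (z + 4)*(z - 4)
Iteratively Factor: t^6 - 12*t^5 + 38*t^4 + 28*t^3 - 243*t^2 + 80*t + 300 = (t - 3)*(t^5 - 9*t^4 + 11*t^3 + 61*t^2 - 60*t - 100) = (t - 5)*(t - 3)*(t^4 - 4*t^3 - 9*t^2 + 16*t + 20) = (t - 5)*(t - 3)*(t - 2)*(t^3 - 2*t^2 - 13*t - 10) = (t - 5)*(t - 3)*(t - 2)*(t + 2)*(t^2 - 4*t - 5) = (t - 5)^2*(t - 3)*(t - 2)*(t + 2)*(t + 1)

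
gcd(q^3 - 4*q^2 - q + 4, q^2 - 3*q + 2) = q - 1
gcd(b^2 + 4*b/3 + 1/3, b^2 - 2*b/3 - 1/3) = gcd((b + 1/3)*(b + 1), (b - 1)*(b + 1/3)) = b + 1/3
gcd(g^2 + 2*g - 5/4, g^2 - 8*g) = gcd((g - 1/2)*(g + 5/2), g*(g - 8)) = 1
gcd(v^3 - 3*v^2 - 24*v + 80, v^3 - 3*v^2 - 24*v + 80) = v^3 - 3*v^2 - 24*v + 80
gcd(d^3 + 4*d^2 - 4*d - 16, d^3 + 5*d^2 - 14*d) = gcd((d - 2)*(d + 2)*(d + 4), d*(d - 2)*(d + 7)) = d - 2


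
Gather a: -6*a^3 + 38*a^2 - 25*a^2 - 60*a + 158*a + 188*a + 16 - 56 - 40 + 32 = -6*a^3 + 13*a^2 + 286*a - 48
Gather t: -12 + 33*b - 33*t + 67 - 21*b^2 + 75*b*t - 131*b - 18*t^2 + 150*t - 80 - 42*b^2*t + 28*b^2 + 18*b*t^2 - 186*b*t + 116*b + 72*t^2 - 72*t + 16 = 7*b^2 + 18*b + t^2*(18*b + 54) + t*(-42*b^2 - 111*b + 45) - 9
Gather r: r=r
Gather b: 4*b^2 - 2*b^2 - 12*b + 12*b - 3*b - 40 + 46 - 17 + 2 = 2*b^2 - 3*b - 9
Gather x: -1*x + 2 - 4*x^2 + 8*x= -4*x^2 + 7*x + 2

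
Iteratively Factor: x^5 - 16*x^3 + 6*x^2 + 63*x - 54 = (x - 1)*(x^4 + x^3 - 15*x^2 - 9*x + 54) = (x - 1)*(x + 3)*(x^3 - 2*x^2 - 9*x + 18) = (x - 2)*(x - 1)*(x + 3)*(x^2 - 9) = (x - 3)*(x - 2)*(x - 1)*(x + 3)*(x + 3)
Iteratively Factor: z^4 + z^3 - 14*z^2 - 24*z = (z)*(z^3 + z^2 - 14*z - 24) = z*(z + 3)*(z^2 - 2*z - 8) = z*(z + 2)*(z + 3)*(z - 4)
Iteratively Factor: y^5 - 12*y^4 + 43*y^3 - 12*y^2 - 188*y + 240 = (y - 5)*(y^4 - 7*y^3 + 8*y^2 + 28*y - 48) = (y - 5)*(y + 2)*(y^3 - 9*y^2 + 26*y - 24) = (y - 5)*(y - 2)*(y + 2)*(y^2 - 7*y + 12) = (y - 5)*(y - 3)*(y - 2)*(y + 2)*(y - 4)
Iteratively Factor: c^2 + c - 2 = (c - 1)*(c + 2)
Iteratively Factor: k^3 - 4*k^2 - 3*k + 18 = (k - 3)*(k^2 - k - 6) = (k - 3)*(k + 2)*(k - 3)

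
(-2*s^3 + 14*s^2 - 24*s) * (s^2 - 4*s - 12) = -2*s^5 + 22*s^4 - 56*s^3 - 72*s^2 + 288*s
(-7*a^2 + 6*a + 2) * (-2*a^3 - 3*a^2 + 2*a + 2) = 14*a^5 + 9*a^4 - 36*a^3 - 8*a^2 + 16*a + 4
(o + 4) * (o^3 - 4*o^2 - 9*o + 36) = o^4 - 25*o^2 + 144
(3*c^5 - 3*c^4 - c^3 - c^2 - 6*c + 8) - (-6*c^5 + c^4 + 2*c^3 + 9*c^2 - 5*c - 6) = 9*c^5 - 4*c^4 - 3*c^3 - 10*c^2 - c + 14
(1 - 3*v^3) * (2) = 2 - 6*v^3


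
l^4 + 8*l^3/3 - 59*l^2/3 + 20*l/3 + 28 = (l - 7/3)*(l - 2)*(l + 1)*(l + 6)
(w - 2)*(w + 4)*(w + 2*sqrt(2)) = w^3 + 2*w^2 + 2*sqrt(2)*w^2 - 8*w + 4*sqrt(2)*w - 16*sqrt(2)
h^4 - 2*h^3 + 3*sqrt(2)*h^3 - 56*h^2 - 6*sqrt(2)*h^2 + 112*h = h*(h - 2)*(h - 4*sqrt(2))*(h + 7*sqrt(2))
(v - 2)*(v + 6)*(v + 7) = v^3 + 11*v^2 + 16*v - 84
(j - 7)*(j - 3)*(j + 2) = j^3 - 8*j^2 + j + 42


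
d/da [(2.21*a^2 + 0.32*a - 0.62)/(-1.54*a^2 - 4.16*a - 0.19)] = (-8.7008*a^2 - 2.7494*a - 2.64)/(2.3716*a^4 + 12.8128*a^3 + 17.8908*a^2 + 1.5808*a + 0.0361)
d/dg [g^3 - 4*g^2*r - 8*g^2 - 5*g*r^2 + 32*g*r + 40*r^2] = 3*g^2 - 8*g*r - 16*g - 5*r^2 + 32*r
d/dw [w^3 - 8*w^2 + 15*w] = 3*w^2 - 16*w + 15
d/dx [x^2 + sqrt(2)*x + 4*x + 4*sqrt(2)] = 2*x + sqrt(2) + 4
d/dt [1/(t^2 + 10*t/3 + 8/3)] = 6*(-3*t - 5)/(3*t^2 + 10*t + 8)^2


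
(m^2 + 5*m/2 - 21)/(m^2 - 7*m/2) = (m + 6)/m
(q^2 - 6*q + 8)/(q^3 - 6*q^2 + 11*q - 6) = (q - 4)/(q^2 - 4*q + 3)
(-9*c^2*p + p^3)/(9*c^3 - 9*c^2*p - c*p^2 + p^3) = p/(-c + p)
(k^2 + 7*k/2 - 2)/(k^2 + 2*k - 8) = (k - 1/2)/(k - 2)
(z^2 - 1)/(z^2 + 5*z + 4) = (z - 1)/(z + 4)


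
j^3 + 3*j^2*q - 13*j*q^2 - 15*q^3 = (j - 3*q)*(j + q)*(j + 5*q)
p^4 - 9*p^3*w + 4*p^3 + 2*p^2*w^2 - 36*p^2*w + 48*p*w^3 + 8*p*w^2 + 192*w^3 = (p + 4)*(p - 8*w)*(p - 3*w)*(p + 2*w)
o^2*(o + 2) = o^3 + 2*o^2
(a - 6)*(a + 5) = a^2 - a - 30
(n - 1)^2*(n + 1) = n^3 - n^2 - n + 1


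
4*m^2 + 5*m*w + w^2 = (m + w)*(4*m + w)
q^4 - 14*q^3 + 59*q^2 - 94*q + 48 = (q - 8)*(q - 3)*(q - 2)*(q - 1)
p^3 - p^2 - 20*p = p*(p - 5)*(p + 4)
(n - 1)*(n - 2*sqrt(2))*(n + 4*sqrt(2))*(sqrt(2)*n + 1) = sqrt(2)*n^4 - sqrt(2)*n^3 + 5*n^3 - 14*sqrt(2)*n^2 - 5*n^2 - 16*n + 14*sqrt(2)*n + 16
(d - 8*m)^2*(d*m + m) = d^3*m - 16*d^2*m^2 + d^2*m + 64*d*m^3 - 16*d*m^2 + 64*m^3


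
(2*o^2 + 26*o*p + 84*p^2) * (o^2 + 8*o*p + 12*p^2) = 2*o^4 + 42*o^3*p + 316*o^2*p^2 + 984*o*p^3 + 1008*p^4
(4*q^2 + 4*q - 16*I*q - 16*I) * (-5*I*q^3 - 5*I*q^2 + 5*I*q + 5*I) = -20*I*q^5 - 80*q^4 - 40*I*q^4 - 160*q^3 + 40*I*q^2 + 160*q + 20*I*q + 80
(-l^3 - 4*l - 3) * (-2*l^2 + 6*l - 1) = 2*l^5 - 6*l^4 + 9*l^3 - 18*l^2 - 14*l + 3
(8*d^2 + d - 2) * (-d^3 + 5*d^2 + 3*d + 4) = -8*d^5 + 39*d^4 + 31*d^3 + 25*d^2 - 2*d - 8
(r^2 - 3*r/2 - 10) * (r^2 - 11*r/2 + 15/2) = r^4 - 7*r^3 + 23*r^2/4 + 175*r/4 - 75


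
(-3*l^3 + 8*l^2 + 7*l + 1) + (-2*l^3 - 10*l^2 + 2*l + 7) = -5*l^3 - 2*l^2 + 9*l + 8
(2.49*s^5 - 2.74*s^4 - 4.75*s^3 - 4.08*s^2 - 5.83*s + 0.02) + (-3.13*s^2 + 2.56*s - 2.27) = 2.49*s^5 - 2.74*s^4 - 4.75*s^3 - 7.21*s^2 - 3.27*s - 2.25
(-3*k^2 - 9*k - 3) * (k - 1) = -3*k^3 - 6*k^2 + 6*k + 3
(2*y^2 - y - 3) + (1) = 2*y^2 - y - 2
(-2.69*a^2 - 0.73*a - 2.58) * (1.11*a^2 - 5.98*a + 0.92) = -2.9859*a^4 + 15.2759*a^3 - 0.9732*a^2 + 14.7568*a - 2.3736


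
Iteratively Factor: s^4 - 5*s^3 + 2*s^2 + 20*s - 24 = (s + 2)*(s^3 - 7*s^2 + 16*s - 12) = (s - 2)*(s + 2)*(s^2 - 5*s + 6) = (s - 2)^2*(s + 2)*(s - 3)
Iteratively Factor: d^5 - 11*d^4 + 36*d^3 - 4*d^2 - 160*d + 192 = (d - 2)*(d^4 - 9*d^3 + 18*d^2 + 32*d - 96) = (d - 4)*(d - 2)*(d^3 - 5*d^2 - 2*d + 24) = (d - 4)^2*(d - 2)*(d^2 - d - 6) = (d - 4)^2*(d - 2)*(d + 2)*(d - 3)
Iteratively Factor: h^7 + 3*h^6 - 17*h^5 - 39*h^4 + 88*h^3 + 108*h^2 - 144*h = (h)*(h^6 + 3*h^5 - 17*h^4 - 39*h^3 + 88*h^2 + 108*h - 144) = h*(h - 1)*(h^5 + 4*h^4 - 13*h^3 - 52*h^2 + 36*h + 144) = h*(h - 1)*(h + 3)*(h^4 + h^3 - 16*h^2 - 4*h + 48) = h*(h - 1)*(h + 2)*(h + 3)*(h^3 - h^2 - 14*h + 24) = h*(h - 3)*(h - 1)*(h + 2)*(h + 3)*(h^2 + 2*h - 8) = h*(h - 3)*(h - 1)*(h + 2)*(h + 3)*(h + 4)*(h - 2)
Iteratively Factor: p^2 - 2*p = (p)*(p - 2)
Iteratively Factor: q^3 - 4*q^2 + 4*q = (q - 2)*(q^2 - 2*q) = q*(q - 2)*(q - 2)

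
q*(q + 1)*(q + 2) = q^3 + 3*q^2 + 2*q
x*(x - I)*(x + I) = x^3 + x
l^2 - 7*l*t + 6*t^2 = (l - 6*t)*(l - t)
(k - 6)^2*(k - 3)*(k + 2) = k^4 - 13*k^3 + 42*k^2 + 36*k - 216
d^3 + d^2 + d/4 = d*(d + 1/2)^2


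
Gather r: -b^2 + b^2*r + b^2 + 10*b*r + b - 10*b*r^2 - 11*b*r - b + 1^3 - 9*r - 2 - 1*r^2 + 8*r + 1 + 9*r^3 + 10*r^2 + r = 9*r^3 + r^2*(9 - 10*b) + r*(b^2 - b)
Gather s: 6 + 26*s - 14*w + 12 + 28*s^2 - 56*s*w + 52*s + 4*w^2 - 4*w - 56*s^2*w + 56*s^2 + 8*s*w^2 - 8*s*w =s^2*(84 - 56*w) + s*(8*w^2 - 64*w + 78) + 4*w^2 - 18*w + 18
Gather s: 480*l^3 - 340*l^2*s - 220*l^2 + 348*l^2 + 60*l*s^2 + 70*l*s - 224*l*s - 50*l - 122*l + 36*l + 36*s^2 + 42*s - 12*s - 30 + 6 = 480*l^3 + 128*l^2 - 136*l + s^2*(60*l + 36) + s*(-340*l^2 - 154*l + 30) - 24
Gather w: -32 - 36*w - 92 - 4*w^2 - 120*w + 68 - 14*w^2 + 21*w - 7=-18*w^2 - 135*w - 63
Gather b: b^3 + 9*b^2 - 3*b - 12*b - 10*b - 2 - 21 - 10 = b^3 + 9*b^2 - 25*b - 33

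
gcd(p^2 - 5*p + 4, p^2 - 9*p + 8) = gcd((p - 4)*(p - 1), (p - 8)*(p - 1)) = p - 1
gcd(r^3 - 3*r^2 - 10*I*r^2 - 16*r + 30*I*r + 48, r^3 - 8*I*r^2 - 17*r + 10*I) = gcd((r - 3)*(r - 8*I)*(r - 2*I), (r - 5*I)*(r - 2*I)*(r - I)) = r - 2*I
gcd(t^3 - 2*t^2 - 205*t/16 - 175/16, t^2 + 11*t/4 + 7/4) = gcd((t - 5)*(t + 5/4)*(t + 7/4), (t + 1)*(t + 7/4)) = t + 7/4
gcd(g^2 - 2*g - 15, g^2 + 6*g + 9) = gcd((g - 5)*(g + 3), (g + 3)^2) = g + 3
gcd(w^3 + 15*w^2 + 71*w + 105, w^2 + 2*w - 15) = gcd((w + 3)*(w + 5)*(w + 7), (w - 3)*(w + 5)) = w + 5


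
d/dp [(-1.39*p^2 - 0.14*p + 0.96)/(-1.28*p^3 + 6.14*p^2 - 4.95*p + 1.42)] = (-1.7792*p^4 - 0.3584*p^3 + 11.4265*p^2 - 15.7364*p + 4.5532)/(1.6384*p^6 - 15.7184*p^5 + 50.3716*p^4 - 64.4212*p^3 + 41.9401*p^2 - 14.058*p + 2.0164)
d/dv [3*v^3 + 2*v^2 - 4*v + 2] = 9*v^2 + 4*v - 4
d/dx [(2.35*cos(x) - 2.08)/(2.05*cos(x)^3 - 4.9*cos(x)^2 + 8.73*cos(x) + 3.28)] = (9.635*cos(x)^3 - 24.307*cos(x)^2 + 20.384*cos(x) - 25.8664)*sin(x)/(4.2025*cos(x)^6 - 20.09*cos(x)^5 + 59.803*cos(x)^4 - 72.106*cos(x)^3 + 44.0689*cos(x)^2 + 57.2688*cos(x) + 10.7584)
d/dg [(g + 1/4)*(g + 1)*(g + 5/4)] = 3*g^2 + 5*g + 29/16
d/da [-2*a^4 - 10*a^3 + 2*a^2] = 2*a*(-4*a^2 - 15*a + 2)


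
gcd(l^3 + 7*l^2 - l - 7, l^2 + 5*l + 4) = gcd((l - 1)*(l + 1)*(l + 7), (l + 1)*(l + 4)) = l + 1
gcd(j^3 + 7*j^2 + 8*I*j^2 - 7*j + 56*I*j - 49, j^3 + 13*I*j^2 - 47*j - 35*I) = j^2 + 8*I*j - 7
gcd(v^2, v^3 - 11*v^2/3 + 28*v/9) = v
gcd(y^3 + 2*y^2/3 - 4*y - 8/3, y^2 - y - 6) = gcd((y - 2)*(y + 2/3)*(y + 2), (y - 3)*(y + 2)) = y + 2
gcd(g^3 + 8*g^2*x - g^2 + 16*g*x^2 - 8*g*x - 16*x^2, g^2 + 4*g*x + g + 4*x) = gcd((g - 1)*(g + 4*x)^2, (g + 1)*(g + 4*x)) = g + 4*x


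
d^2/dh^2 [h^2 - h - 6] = 2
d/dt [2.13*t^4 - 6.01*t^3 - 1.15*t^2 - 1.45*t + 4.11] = 8.52*t^3 - 18.03*t^2 - 2.3*t - 1.45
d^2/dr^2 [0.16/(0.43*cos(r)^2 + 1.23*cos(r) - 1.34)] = (-0.118336*(1 - cos(r)^2)^2 - 0.253872*cos(r)^3 - 0.67*cos(r)^2 + 0.244032*cos(r) + 0.786848)/(0.43*cos(r)^2 + 1.23*cos(r) - 1.34)^3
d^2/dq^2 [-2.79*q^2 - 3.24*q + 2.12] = -5.58000000000000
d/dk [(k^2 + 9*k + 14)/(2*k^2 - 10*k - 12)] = (-7*k^2 - 20*k + 8)/(k^4 - 10*k^3 + 13*k^2 + 60*k + 36)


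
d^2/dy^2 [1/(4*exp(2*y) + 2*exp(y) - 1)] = (64*exp(3*y) + 24*exp(2*y) + 20*exp(y) + 2)*exp(y)/(64*exp(6*y) + 96*exp(5*y) - 40*exp(3*y) + 6*exp(y) - 1)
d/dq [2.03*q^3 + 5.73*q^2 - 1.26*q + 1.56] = 6.09*q^2 + 11.46*q - 1.26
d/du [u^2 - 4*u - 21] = 2*u - 4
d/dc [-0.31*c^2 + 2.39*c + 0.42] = 2.39 - 0.62*c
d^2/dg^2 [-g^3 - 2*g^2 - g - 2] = -6*g - 4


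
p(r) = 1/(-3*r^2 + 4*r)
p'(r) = (6*r - 4)/(-3*r^2 + 4*r)^2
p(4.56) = -0.02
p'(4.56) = 0.01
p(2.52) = -0.11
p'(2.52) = 0.14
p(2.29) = -0.15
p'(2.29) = 0.23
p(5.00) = -0.02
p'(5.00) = 0.01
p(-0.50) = -0.36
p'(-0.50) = -0.93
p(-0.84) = -0.18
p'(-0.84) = -0.30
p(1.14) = 1.51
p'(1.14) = 6.50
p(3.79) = -0.04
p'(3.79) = 0.02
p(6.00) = -0.01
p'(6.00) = 0.00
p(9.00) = 0.00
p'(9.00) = 0.00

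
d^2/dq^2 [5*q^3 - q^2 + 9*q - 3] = 30*q - 2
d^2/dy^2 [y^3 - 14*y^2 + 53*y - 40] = 6*y - 28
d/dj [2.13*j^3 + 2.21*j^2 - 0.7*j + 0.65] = 6.39*j^2 + 4.42*j - 0.7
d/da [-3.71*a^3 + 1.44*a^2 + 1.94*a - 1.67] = -11.13*a^2 + 2.88*a + 1.94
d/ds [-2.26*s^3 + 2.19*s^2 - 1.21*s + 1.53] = -6.78*s^2 + 4.38*s - 1.21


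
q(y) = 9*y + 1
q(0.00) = 1.00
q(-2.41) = -20.69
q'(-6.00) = 9.00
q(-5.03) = -44.27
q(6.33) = 57.97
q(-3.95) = -34.55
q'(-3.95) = 9.00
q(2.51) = 23.59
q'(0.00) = 9.00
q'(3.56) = 9.00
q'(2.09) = 9.00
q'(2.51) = 9.00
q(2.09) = 19.81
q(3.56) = 33.04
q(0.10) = 1.90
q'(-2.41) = 9.00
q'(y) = 9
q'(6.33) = 9.00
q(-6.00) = -53.00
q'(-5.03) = 9.00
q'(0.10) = 9.00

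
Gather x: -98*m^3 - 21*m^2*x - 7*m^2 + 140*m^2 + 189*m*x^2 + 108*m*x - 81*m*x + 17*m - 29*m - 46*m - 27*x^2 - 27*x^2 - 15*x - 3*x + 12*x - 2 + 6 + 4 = -98*m^3 + 133*m^2 - 58*m + x^2*(189*m - 54) + x*(-21*m^2 + 27*m - 6) + 8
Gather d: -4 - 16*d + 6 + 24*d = 8*d + 2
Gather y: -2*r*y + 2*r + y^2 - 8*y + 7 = 2*r + y^2 + y*(-2*r - 8) + 7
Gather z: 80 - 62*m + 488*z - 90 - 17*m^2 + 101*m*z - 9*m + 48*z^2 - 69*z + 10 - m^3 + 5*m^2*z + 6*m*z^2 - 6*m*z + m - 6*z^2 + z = -m^3 - 17*m^2 - 70*m + z^2*(6*m + 42) + z*(5*m^2 + 95*m + 420)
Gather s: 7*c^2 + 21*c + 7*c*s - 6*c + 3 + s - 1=7*c^2 + 15*c + s*(7*c + 1) + 2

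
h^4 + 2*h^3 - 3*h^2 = h^2*(h - 1)*(h + 3)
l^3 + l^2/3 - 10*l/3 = l*(l - 5/3)*(l + 2)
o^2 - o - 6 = (o - 3)*(o + 2)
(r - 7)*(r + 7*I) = r^2 - 7*r + 7*I*r - 49*I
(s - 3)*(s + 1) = s^2 - 2*s - 3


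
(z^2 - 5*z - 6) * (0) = 0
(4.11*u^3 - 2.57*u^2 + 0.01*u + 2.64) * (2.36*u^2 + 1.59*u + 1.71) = 9.6996*u^5 + 0.469700000000002*u^4 + 2.9654*u^3 + 1.8516*u^2 + 4.2147*u + 4.5144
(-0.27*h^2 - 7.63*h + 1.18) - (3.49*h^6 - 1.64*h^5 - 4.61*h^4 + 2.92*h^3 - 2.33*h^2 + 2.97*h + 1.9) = -3.49*h^6 + 1.64*h^5 + 4.61*h^4 - 2.92*h^3 + 2.06*h^2 - 10.6*h - 0.72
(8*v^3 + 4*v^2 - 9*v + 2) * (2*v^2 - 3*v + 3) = 16*v^5 - 16*v^4 - 6*v^3 + 43*v^2 - 33*v + 6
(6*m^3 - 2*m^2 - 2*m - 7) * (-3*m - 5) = -18*m^4 - 24*m^3 + 16*m^2 + 31*m + 35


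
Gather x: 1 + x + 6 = x + 7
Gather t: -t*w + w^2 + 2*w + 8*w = -t*w + w^2 + 10*w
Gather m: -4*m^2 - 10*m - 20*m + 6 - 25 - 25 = -4*m^2 - 30*m - 44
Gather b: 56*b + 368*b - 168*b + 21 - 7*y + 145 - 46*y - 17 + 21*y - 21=256*b - 32*y + 128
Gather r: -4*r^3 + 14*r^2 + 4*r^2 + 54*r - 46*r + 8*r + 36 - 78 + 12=-4*r^3 + 18*r^2 + 16*r - 30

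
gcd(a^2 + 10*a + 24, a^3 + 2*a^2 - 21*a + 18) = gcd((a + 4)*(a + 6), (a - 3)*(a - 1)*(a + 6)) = a + 6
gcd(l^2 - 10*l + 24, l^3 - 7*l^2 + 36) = l - 6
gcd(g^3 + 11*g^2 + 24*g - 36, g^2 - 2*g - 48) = g + 6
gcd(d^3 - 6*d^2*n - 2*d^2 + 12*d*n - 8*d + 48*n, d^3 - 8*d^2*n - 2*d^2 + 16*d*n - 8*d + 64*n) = d^2 - 2*d - 8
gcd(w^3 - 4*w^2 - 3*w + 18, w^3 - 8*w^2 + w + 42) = w^2 - w - 6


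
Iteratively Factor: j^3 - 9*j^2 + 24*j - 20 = (j - 2)*(j^2 - 7*j + 10) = (j - 5)*(j - 2)*(j - 2)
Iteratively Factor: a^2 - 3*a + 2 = (a - 2)*(a - 1)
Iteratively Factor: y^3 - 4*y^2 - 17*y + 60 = (y - 3)*(y^2 - y - 20) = (y - 3)*(y + 4)*(y - 5)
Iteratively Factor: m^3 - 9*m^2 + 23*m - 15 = (m - 3)*(m^2 - 6*m + 5) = (m - 3)*(m - 1)*(m - 5)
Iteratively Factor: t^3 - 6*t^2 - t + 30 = (t - 3)*(t^2 - 3*t - 10) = (t - 5)*(t - 3)*(t + 2)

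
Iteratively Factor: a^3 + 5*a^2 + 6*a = (a + 3)*(a^2 + 2*a) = a*(a + 3)*(a + 2)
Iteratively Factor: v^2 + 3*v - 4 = (v + 4)*(v - 1)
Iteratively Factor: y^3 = (y)*(y^2) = y^2*(y)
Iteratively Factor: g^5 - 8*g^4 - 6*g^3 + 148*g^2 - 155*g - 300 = (g - 5)*(g^4 - 3*g^3 - 21*g^2 + 43*g + 60) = (g - 5)*(g + 1)*(g^3 - 4*g^2 - 17*g + 60) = (g - 5)^2*(g + 1)*(g^2 + g - 12) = (g - 5)^2*(g + 1)*(g + 4)*(g - 3)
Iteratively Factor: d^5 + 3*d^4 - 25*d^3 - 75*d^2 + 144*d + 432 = (d - 4)*(d^4 + 7*d^3 + 3*d^2 - 63*d - 108) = (d - 4)*(d + 4)*(d^3 + 3*d^2 - 9*d - 27) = (d - 4)*(d + 3)*(d + 4)*(d^2 - 9) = (d - 4)*(d - 3)*(d + 3)*(d + 4)*(d + 3)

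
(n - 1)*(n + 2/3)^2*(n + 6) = n^4 + 19*n^3/3 + 10*n^2/9 - 52*n/9 - 8/3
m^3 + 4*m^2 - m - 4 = (m - 1)*(m + 1)*(m + 4)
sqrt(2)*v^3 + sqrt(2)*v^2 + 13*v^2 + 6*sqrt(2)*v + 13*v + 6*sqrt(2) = (v + 1)*(v + 6*sqrt(2))*(sqrt(2)*v + 1)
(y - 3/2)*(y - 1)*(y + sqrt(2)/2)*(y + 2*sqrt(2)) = y^4 - 5*y^3/2 + 5*sqrt(2)*y^3/2 - 25*sqrt(2)*y^2/4 + 7*y^2/2 - 5*y + 15*sqrt(2)*y/4 + 3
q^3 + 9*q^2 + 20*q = q*(q + 4)*(q + 5)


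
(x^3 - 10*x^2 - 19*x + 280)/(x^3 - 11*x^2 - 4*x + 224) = (x + 5)/(x + 4)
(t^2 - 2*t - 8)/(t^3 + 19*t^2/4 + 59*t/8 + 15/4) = 8*(t - 4)/(8*t^2 + 22*t + 15)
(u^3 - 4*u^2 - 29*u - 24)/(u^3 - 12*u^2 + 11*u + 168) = (u + 1)/(u - 7)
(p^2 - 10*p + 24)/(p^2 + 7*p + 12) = (p^2 - 10*p + 24)/(p^2 + 7*p + 12)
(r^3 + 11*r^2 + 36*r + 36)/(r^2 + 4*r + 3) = (r^2 + 8*r + 12)/(r + 1)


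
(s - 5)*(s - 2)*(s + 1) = s^3 - 6*s^2 + 3*s + 10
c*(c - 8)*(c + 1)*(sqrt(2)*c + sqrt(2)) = sqrt(2)*c^4 - 6*sqrt(2)*c^3 - 15*sqrt(2)*c^2 - 8*sqrt(2)*c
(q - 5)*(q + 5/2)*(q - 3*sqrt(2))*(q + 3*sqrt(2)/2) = q^4 - 5*q^3/2 - 3*sqrt(2)*q^3/2 - 43*q^2/2 + 15*sqrt(2)*q^2/4 + 45*q/2 + 75*sqrt(2)*q/4 + 225/2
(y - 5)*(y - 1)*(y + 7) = y^3 + y^2 - 37*y + 35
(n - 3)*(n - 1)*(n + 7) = n^3 + 3*n^2 - 25*n + 21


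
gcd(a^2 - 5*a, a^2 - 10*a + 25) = a - 5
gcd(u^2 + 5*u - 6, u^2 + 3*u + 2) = 1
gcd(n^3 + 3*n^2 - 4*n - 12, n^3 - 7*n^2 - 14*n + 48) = n^2 + n - 6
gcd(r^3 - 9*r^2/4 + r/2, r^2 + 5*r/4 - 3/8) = r - 1/4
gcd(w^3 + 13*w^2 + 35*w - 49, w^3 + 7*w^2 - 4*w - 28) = w + 7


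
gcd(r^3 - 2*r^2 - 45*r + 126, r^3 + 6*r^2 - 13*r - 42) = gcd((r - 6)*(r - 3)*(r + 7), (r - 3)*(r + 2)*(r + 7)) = r^2 + 4*r - 21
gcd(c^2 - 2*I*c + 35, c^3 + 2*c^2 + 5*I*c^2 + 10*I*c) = c + 5*I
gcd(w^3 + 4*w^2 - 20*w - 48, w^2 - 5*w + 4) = w - 4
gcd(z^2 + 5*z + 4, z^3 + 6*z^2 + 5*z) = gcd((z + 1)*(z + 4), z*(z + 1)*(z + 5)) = z + 1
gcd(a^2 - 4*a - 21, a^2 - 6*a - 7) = a - 7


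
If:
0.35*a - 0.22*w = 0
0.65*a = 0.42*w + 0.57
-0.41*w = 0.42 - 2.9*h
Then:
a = -31.35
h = -6.91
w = -49.88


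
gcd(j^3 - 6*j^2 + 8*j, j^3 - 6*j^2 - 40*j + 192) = j - 4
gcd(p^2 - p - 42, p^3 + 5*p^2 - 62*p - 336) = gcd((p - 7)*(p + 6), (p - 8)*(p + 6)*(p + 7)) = p + 6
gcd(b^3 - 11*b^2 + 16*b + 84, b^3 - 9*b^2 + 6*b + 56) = b^2 - 5*b - 14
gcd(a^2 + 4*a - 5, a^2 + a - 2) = a - 1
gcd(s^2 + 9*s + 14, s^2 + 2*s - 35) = s + 7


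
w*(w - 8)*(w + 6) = w^3 - 2*w^2 - 48*w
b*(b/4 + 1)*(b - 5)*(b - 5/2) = b^4/4 - 7*b^3/8 - 35*b^2/8 + 25*b/2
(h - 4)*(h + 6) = h^2 + 2*h - 24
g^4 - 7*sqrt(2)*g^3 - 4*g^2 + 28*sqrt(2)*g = g*(g - 2)*(g + 2)*(g - 7*sqrt(2))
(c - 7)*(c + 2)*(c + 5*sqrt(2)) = c^3 - 5*c^2 + 5*sqrt(2)*c^2 - 25*sqrt(2)*c - 14*c - 70*sqrt(2)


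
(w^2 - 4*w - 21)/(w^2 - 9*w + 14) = (w + 3)/(w - 2)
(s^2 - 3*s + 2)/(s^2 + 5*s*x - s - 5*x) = (s - 2)/(s + 5*x)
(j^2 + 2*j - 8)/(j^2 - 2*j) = (j + 4)/j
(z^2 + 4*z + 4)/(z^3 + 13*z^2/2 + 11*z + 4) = 2*(z + 2)/(2*z^2 + 9*z + 4)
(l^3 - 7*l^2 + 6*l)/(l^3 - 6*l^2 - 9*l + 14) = l*(l - 6)/(l^2 - 5*l - 14)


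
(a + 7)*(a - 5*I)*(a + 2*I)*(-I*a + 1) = -I*a^4 - 2*a^3 - 7*I*a^3 - 14*a^2 - 13*I*a^2 + 10*a - 91*I*a + 70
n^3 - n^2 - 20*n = n*(n - 5)*(n + 4)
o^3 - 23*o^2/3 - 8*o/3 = o*(o - 8)*(o + 1/3)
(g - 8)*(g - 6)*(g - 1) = g^3 - 15*g^2 + 62*g - 48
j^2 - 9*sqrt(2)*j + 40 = (j - 5*sqrt(2))*(j - 4*sqrt(2))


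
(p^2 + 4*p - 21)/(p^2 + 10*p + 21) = (p - 3)/(p + 3)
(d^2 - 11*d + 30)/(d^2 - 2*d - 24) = (d - 5)/(d + 4)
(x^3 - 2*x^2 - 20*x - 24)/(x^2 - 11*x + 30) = (x^2 + 4*x + 4)/(x - 5)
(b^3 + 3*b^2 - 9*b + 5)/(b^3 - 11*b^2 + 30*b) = (b^3 + 3*b^2 - 9*b + 5)/(b*(b^2 - 11*b + 30))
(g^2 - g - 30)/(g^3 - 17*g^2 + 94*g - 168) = (g + 5)/(g^2 - 11*g + 28)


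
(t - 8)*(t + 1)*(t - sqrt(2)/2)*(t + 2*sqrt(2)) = t^4 - 7*t^3 + 3*sqrt(2)*t^3/2 - 21*sqrt(2)*t^2/2 - 10*t^2 - 12*sqrt(2)*t + 14*t + 16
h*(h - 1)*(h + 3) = h^3 + 2*h^2 - 3*h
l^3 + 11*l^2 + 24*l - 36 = (l - 1)*(l + 6)^2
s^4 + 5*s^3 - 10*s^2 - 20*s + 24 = (s - 2)*(s - 1)*(s + 2)*(s + 6)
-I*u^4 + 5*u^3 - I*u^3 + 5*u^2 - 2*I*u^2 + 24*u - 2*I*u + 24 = (u - 2*I)*(u + 3*I)*(u + 4*I)*(-I*u - I)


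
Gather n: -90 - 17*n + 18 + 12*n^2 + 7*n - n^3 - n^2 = -n^3 + 11*n^2 - 10*n - 72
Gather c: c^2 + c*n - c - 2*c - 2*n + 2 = c^2 + c*(n - 3) - 2*n + 2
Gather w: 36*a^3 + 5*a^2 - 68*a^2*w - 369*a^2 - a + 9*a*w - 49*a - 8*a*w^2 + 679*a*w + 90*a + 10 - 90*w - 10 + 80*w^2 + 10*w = 36*a^3 - 364*a^2 + 40*a + w^2*(80 - 8*a) + w*(-68*a^2 + 688*a - 80)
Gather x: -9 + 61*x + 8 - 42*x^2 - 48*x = -42*x^2 + 13*x - 1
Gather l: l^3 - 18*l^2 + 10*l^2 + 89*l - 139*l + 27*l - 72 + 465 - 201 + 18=l^3 - 8*l^2 - 23*l + 210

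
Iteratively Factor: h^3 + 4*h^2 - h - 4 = (h + 1)*(h^2 + 3*h - 4) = (h + 1)*(h + 4)*(h - 1)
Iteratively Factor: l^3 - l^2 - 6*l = (l + 2)*(l^2 - 3*l) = l*(l + 2)*(l - 3)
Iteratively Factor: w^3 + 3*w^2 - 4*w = (w + 4)*(w^2 - w) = (w - 1)*(w + 4)*(w)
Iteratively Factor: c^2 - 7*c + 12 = (c - 4)*(c - 3)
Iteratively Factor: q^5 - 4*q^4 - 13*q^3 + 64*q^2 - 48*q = (q - 1)*(q^4 - 3*q^3 - 16*q^2 + 48*q) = (q - 4)*(q - 1)*(q^3 + q^2 - 12*q) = (q - 4)*(q - 3)*(q - 1)*(q^2 + 4*q) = (q - 4)*(q - 3)*(q - 1)*(q + 4)*(q)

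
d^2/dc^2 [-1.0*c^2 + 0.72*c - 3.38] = -2.00000000000000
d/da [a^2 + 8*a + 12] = 2*a + 8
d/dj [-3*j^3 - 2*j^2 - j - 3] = -9*j^2 - 4*j - 1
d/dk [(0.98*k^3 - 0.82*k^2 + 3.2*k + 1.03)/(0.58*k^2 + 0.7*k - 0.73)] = (0.5684*k^4 + 1.372*k^3 - 4.5762*k^2 + 0.00240000000000018*k - 3.057)/(0.3364*k^4 + 0.812*k^3 - 0.3568*k^2 - 1.022*k + 0.5329)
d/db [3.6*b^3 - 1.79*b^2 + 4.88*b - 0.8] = 10.8*b^2 - 3.58*b + 4.88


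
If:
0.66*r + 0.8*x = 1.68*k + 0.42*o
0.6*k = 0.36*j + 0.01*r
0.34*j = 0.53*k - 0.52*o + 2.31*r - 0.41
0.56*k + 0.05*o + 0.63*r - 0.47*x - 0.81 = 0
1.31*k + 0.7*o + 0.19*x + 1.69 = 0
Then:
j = -2.43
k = -1.45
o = 1.07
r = 0.39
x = -2.81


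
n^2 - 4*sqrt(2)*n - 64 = (n - 8*sqrt(2))*(n + 4*sqrt(2))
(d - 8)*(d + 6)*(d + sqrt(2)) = d^3 - 2*d^2 + sqrt(2)*d^2 - 48*d - 2*sqrt(2)*d - 48*sqrt(2)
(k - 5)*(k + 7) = k^2 + 2*k - 35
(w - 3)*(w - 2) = w^2 - 5*w + 6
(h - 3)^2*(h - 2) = h^3 - 8*h^2 + 21*h - 18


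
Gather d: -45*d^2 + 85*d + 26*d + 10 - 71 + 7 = -45*d^2 + 111*d - 54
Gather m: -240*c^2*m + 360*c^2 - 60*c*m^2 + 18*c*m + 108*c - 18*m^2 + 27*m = 360*c^2 + 108*c + m^2*(-60*c - 18) + m*(-240*c^2 + 18*c + 27)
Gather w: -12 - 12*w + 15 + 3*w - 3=-9*w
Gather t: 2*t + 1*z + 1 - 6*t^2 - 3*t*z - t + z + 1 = -6*t^2 + t*(1 - 3*z) + 2*z + 2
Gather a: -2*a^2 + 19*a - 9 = -2*a^2 + 19*a - 9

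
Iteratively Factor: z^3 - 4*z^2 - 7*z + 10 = (z - 5)*(z^2 + z - 2) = (z - 5)*(z - 1)*(z + 2)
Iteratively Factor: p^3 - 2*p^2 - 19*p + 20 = (p + 4)*(p^2 - 6*p + 5) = (p - 1)*(p + 4)*(p - 5)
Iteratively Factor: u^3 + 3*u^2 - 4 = (u - 1)*(u^2 + 4*u + 4) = (u - 1)*(u + 2)*(u + 2)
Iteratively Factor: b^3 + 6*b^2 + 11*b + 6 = (b + 3)*(b^2 + 3*b + 2) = (b + 2)*(b + 3)*(b + 1)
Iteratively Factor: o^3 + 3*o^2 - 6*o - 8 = (o - 2)*(o^2 + 5*o + 4) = (o - 2)*(o + 1)*(o + 4)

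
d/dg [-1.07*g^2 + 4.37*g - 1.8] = 4.37 - 2.14*g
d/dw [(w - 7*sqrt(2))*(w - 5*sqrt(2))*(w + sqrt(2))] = 3*w^2 - 22*sqrt(2)*w + 46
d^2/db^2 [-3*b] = 0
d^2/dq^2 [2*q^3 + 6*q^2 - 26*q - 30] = 12*q + 12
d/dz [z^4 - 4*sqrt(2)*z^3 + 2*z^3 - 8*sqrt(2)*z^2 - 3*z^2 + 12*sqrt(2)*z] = 4*z^3 - 12*sqrt(2)*z^2 + 6*z^2 - 16*sqrt(2)*z - 6*z + 12*sqrt(2)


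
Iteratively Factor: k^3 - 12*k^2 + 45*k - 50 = (k - 2)*(k^2 - 10*k + 25) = (k - 5)*(k - 2)*(k - 5)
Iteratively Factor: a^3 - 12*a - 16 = (a + 2)*(a^2 - 2*a - 8) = (a + 2)^2*(a - 4)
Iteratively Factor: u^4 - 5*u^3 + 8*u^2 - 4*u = (u - 2)*(u^3 - 3*u^2 + 2*u) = (u - 2)^2*(u^2 - u) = (u - 2)^2*(u - 1)*(u)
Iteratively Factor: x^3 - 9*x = (x)*(x^2 - 9) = x*(x - 3)*(x + 3)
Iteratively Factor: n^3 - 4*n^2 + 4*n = (n)*(n^2 - 4*n + 4) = n*(n - 2)*(n - 2)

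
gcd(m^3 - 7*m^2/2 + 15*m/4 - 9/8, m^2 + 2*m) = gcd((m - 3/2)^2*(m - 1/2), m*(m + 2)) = 1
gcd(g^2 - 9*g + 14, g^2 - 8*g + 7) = g - 7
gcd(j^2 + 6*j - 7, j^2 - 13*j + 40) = 1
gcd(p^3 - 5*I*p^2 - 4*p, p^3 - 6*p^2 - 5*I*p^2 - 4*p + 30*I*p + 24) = p^2 - 5*I*p - 4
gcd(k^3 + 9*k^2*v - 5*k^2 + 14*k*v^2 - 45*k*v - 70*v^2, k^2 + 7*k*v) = k + 7*v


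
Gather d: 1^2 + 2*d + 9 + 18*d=20*d + 10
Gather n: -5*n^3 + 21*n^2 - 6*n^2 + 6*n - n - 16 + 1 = -5*n^3 + 15*n^2 + 5*n - 15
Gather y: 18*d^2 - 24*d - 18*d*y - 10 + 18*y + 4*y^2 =18*d^2 - 24*d + 4*y^2 + y*(18 - 18*d) - 10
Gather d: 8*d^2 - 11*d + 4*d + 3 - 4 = 8*d^2 - 7*d - 1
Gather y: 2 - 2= 0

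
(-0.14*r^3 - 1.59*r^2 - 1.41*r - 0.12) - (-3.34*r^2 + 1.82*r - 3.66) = -0.14*r^3 + 1.75*r^2 - 3.23*r + 3.54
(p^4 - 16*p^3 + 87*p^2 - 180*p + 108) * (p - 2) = p^5 - 18*p^4 + 119*p^3 - 354*p^2 + 468*p - 216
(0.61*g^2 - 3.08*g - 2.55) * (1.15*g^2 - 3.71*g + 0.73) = 0.7015*g^4 - 5.8051*g^3 + 8.9396*g^2 + 7.2121*g - 1.8615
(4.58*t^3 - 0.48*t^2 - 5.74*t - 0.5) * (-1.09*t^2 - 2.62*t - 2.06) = -4.9922*t^5 - 11.4764*t^4 - 1.9206*t^3 + 16.5726*t^2 + 13.1344*t + 1.03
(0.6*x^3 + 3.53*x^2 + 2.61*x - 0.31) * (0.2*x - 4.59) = 0.12*x^4 - 2.048*x^3 - 15.6807*x^2 - 12.0419*x + 1.4229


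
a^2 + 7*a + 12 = (a + 3)*(a + 4)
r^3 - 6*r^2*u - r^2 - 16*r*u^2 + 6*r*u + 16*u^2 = (r - 1)*(r - 8*u)*(r + 2*u)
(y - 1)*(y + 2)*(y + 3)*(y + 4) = y^4 + 8*y^3 + 17*y^2 - 2*y - 24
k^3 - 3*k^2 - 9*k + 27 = (k - 3)^2*(k + 3)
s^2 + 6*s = s*(s + 6)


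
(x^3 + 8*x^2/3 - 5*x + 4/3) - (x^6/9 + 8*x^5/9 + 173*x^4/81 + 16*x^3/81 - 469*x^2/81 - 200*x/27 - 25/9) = -x^6/9 - 8*x^5/9 - 173*x^4/81 + 65*x^3/81 + 685*x^2/81 + 65*x/27 + 37/9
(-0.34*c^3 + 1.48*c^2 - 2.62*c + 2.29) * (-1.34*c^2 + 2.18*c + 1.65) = 0.4556*c^5 - 2.7244*c^4 + 6.1762*c^3 - 6.3382*c^2 + 0.669200000000001*c + 3.7785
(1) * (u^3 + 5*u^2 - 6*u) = u^3 + 5*u^2 - 6*u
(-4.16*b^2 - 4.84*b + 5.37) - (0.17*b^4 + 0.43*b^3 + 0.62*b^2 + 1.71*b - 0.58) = -0.17*b^4 - 0.43*b^3 - 4.78*b^2 - 6.55*b + 5.95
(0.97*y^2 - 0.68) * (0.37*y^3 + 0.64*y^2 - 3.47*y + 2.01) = 0.3589*y^5 + 0.6208*y^4 - 3.6175*y^3 + 1.5145*y^2 + 2.3596*y - 1.3668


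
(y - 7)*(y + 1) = y^2 - 6*y - 7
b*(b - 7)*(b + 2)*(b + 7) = b^4 + 2*b^3 - 49*b^2 - 98*b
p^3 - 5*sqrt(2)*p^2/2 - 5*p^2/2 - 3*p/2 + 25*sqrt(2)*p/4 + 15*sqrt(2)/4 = (p - 3)*(p + 1/2)*(p - 5*sqrt(2)/2)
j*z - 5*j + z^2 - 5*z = (j + z)*(z - 5)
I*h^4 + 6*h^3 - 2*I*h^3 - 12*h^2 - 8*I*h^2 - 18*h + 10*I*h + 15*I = (h - 3)*(h - 5*I)*(h - I)*(I*h + I)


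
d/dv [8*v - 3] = 8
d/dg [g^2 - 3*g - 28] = 2*g - 3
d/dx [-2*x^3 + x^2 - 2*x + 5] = -6*x^2 + 2*x - 2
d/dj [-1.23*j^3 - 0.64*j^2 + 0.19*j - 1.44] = -3.69*j^2 - 1.28*j + 0.19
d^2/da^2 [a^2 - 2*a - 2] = 2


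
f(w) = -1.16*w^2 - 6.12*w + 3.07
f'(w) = -2.32*w - 6.12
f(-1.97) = 10.62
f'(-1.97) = -1.55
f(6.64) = -88.71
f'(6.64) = -21.52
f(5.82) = -71.84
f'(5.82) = -19.62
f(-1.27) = 8.97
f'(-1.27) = -3.17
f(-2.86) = 11.08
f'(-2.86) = 0.52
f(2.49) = -19.36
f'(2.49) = -11.90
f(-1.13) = 8.50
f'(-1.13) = -3.50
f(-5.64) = 0.69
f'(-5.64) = 6.96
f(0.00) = 3.07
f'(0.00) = -6.12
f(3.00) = -25.73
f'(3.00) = -13.08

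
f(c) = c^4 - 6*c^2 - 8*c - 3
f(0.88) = -14.09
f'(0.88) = -15.83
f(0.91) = -14.56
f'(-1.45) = -2.79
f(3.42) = 36.27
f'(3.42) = 110.97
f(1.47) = -23.06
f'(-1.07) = -0.06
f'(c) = 4*c^3 - 12*c - 8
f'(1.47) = -12.93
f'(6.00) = 784.00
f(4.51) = 252.60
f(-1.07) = 0.00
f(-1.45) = 0.41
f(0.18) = -4.63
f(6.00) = 1029.00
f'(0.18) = -10.14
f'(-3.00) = -80.00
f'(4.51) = 304.82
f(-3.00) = 48.00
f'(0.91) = -15.91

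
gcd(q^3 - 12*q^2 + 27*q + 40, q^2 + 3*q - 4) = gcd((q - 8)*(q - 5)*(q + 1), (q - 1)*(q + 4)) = 1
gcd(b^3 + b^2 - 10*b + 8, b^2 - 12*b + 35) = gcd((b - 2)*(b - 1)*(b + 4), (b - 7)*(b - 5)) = 1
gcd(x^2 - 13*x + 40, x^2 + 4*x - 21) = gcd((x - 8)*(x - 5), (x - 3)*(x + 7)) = 1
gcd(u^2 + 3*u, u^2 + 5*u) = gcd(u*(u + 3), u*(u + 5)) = u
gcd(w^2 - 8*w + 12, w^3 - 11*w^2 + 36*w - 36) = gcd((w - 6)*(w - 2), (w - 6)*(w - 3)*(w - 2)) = w^2 - 8*w + 12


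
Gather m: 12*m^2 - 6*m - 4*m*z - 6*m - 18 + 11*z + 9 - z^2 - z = 12*m^2 + m*(-4*z - 12) - z^2 + 10*z - 9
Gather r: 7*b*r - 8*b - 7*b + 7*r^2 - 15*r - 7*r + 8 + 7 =-15*b + 7*r^2 + r*(7*b - 22) + 15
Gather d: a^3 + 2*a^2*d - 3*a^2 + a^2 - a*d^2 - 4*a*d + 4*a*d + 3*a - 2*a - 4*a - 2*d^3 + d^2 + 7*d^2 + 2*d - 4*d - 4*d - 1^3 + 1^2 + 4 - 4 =a^3 - 2*a^2 - 3*a - 2*d^3 + d^2*(8 - a) + d*(2*a^2 - 6)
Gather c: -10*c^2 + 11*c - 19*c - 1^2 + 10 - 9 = -10*c^2 - 8*c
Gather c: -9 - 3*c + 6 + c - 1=-2*c - 4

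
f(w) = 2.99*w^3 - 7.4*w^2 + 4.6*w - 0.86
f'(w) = 8.97*w^2 - 14.8*w + 4.6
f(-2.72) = -128.29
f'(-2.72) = 111.22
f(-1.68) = -43.65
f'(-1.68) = 54.78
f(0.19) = -0.23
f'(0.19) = 2.11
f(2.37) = 8.28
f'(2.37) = 19.91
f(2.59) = 13.36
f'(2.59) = 26.44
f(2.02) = 2.88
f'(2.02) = 11.31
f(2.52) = 11.59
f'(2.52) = 24.27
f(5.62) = 322.01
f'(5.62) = 204.74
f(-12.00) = -6288.38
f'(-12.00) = 1473.88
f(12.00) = 4155.46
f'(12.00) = 1118.68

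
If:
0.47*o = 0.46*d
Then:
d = 1.02173913043478*o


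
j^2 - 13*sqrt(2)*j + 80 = (j - 8*sqrt(2))*(j - 5*sqrt(2))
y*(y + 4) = y^2 + 4*y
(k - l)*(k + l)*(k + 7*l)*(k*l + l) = k^4*l + 7*k^3*l^2 + k^3*l - k^2*l^3 + 7*k^2*l^2 - 7*k*l^4 - k*l^3 - 7*l^4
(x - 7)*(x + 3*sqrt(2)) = x^2 - 7*x + 3*sqrt(2)*x - 21*sqrt(2)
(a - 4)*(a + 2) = a^2 - 2*a - 8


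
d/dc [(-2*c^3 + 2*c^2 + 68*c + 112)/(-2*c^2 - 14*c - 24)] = (c^2 + 6*c - 1)/(c^2 + 6*c + 9)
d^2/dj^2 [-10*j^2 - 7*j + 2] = -20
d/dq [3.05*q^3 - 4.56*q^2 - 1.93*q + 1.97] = 9.15*q^2 - 9.12*q - 1.93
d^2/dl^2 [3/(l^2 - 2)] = 6*(3*l^2 + 2)/(l^2 - 2)^3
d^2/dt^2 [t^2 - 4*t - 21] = 2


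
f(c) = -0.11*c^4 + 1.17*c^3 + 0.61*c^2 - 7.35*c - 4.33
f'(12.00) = -247.59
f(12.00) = -263.89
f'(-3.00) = 32.46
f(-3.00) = -17.29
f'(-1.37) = -1.30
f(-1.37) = 3.49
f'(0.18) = -7.02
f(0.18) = -5.63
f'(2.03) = 5.91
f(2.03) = -8.82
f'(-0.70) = -6.33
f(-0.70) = 0.69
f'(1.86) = 4.23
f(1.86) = -9.68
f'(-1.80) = 4.39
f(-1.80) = 2.90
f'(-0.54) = -6.92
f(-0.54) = -0.38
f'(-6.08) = 213.88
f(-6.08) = -350.37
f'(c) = -0.44*c^3 + 3.51*c^2 + 1.22*c - 7.35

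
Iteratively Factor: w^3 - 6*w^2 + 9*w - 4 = (w - 1)*(w^2 - 5*w + 4) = (w - 1)^2*(w - 4)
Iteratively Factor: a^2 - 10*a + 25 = (a - 5)*(a - 5)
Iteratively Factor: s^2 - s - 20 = (s - 5)*(s + 4)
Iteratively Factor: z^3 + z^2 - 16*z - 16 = (z + 1)*(z^2 - 16) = (z - 4)*(z + 1)*(z + 4)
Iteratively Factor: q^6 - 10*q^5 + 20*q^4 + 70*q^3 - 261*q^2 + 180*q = (q)*(q^5 - 10*q^4 + 20*q^3 + 70*q^2 - 261*q + 180) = q*(q - 1)*(q^4 - 9*q^3 + 11*q^2 + 81*q - 180) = q*(q - 3)*(q - 1)*(q^3 - 6*q^2 - 7*q + 60) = q*(q - 4)*(q - 3)*(q - 1)*(q^2 - 2*q - 15) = q*(q - 4)*(q - 3)*(q - 1)*(q + 3)*(q - 5)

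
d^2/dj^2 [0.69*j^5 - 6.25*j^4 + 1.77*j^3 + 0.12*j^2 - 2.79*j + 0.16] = 13.8*j^3 - 75.0*j^2 + 10.62*j + 0.24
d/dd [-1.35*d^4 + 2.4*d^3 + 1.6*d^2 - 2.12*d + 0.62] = -5.4*d^3 + 7.2*d^2 + 3.2*d - 2.12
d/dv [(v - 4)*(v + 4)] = 2*v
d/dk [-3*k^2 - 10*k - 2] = -6*k - 10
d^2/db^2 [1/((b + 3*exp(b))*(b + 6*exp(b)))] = (-6*(b + 3*exp(b))^2*(b + 6*exp(b))*exp(b) + 2*(b + 3*exp(b))^2*(6*exp(b) + 1)^2 - 3*(b + 3*exp(b))*(b + 6*exp(b))^2*exp(b) + 2*(b + 3*exp(b))*(b + 6*exp(b))*(3*exp(b) + 1)*(6*exp(b) + 1) + 2*(b + 6*exp(b))^2*(3*exp(b) + 1)^2)/((b + 3*exp(b))^3*(b + 6*exp(b))^3)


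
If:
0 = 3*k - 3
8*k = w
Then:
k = 1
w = 8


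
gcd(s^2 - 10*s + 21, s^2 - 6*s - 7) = s - 7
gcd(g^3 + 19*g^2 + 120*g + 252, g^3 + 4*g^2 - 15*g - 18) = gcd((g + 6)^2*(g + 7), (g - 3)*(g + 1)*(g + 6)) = g + 6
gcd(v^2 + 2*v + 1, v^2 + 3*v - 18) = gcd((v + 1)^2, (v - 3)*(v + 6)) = 1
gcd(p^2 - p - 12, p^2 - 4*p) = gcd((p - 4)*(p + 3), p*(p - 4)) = p - 4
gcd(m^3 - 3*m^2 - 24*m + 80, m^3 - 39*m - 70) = m + 5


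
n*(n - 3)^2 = n^3 - 6*n^2 + 9*n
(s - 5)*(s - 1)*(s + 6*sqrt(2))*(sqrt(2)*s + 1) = sqrt(2)*s^4 - 6*sqrt(2)*s^3 + 13*s^3 - 78*s^2 + 11*sqrt(2)*s^2 - 36*sqrt(2)*s + 65*s + 30*sqrt(2)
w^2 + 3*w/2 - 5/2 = (w - 1)*(w + 5/2)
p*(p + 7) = p^2 + 7*p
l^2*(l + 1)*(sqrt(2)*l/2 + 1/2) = sqrt(2)*l^4/2 + l^3/2 + sqrt(2)*l^3/2 + l^2/2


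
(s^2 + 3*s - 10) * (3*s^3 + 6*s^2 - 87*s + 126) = 3*s^5 + 15*s^4 - 99*s^3 - 195*s^2 + 1248*s - 1260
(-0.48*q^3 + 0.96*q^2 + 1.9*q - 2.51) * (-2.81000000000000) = 1.3488*q^3 - 2.6976*q^2 - 5.339*q + 7.0531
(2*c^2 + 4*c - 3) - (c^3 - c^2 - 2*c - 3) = -c^3 + 3*c^2 + 6*c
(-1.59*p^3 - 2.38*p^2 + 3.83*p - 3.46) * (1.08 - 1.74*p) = 2.7666*p^4 + 2.424*p^3 - 9.2346*p^2 + 10.1568*p - 3.7368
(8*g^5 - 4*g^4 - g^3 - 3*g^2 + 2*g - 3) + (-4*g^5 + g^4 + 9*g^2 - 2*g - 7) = 4*g^5 - 3*g^4 - g^3 + 6*g^2 - 10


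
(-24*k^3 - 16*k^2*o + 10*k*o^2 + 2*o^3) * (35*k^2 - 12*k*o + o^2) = -840*k^5 - 272*k^4*o + 518*k^3*o^2 - 66*k^2*o^3 - 14*k*o^4 + 2*o^5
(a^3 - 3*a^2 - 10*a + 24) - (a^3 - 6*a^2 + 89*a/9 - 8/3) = 3*a^2 - 179*a/9 + 80/3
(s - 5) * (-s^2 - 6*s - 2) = -s^3 - s^2 + 28*s + 10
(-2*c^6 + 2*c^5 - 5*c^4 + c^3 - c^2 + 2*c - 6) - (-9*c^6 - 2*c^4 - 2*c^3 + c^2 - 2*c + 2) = 7*c^6 + 2*c^5 - 3*c^4 + 3*c^3 - 2*c^2 + 4*c - 8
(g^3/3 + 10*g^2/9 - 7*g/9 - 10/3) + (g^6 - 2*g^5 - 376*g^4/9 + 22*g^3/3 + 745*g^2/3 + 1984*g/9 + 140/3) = g^6 - 2*g^5 - 376*g^4/9 + 23*g^3/3 + 2245*g^2/9 + 659*g/3 + 130/3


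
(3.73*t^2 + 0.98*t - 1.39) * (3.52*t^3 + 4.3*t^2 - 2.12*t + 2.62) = 13.1296*t^5 + 19.4886*t^4 - 8.5864*t^3 + 1.718*t^2 + 5.5144*t - 3.6418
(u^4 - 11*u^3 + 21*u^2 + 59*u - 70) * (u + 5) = u^5 - 6*u^4 - 34*u^3 + 164*u^2 + 225*u - 350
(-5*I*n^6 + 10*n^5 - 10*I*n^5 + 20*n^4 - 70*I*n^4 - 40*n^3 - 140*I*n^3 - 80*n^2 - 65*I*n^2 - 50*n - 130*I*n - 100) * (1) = -5*I*n^6 + 10*n^5 - 10*I*n^5 + 20*n^4 - 70*I*n^4 - 40*n^3 - 140*I*n^3 - 80*n^2 - 65*I*n^2 - 50*n - 130*I*n - 100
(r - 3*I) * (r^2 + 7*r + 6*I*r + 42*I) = r^3 + 7*r^2 + 3*I*r^2 + 18*r + 21*I*r + 126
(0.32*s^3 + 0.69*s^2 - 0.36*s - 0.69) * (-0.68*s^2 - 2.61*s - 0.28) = -0.2176*s^5 - 1.3044*s^4 - 1.6457*s^3 + 1.2156*s^2 + 1.9017*s + 0.1932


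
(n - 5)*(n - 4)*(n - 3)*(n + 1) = n^4 - 11*n^3 + 35*n^2 - 13*n - 60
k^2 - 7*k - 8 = (k - 8)*(k + 1)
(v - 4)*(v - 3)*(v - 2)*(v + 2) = v^4 - 7*v^3 + 8*v^2 + 28*v - 48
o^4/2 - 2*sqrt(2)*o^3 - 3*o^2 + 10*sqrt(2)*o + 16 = (o - 4*sqrt(2))*(o - 2*sqrt(2))*(sqrt(2)*o/2 + 1)^2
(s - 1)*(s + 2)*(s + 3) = s^3 + 4*s^2 + s - 6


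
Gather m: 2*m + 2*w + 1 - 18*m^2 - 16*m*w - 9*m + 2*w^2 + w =-18*m^2 + m*(-16*w - 7) + 2*w^2 + 3*w + 1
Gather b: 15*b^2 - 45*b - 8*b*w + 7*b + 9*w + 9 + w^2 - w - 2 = 15*b^2 + b*(-8*w - 38) + w^2 + 8*w + 7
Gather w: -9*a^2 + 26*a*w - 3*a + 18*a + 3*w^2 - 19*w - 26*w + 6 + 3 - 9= -9*a^2 + 15*a + 3*w^2 + w*(26*a - 45)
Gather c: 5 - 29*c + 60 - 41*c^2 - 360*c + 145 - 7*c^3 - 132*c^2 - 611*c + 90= -7*c^3 - 173*c^2 - 1000*c + 300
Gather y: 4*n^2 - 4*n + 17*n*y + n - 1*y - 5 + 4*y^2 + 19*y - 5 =4*n^2 - 3*n + 4*y^2 + y*(17*n + 18) - 10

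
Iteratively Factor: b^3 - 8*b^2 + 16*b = (b)*(b^2 - 8*b + 16) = b*(b - 4)*(b - 4)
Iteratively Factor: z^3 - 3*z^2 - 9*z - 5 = (z - 5)*(z^2 + 2*z + 1) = (z - 5)*(z + 1)*(z + 1)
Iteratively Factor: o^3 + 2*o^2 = (o + 2)*(o^2) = o*(o + 2)*(o)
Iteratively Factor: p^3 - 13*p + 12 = (p + 4)*(p^2 - 4*p + 3) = (p - 3)*(p + 4)*(p - 1)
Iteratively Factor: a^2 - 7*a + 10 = (a - 2)*(a - 5)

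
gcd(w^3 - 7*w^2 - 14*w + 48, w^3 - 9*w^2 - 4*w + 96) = w^2 - 5*w - 24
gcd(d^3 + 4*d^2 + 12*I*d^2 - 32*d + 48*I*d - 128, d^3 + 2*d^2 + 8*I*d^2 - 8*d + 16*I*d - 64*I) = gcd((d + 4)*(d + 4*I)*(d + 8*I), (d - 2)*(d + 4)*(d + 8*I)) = d^2 + d*(4 + 8*I) + 32*I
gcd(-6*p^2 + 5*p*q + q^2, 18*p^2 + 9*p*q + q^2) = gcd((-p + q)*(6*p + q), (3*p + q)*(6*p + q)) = 6*p + q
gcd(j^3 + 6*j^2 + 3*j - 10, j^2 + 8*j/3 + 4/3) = j + 2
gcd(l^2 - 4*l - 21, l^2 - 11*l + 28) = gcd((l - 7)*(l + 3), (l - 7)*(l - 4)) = l - 7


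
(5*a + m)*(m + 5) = 5*a*m + 25*a + m^2 + 5*m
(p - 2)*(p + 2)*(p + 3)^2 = p^4 + 6*p^3 + 5*p^2 - 24*p - 36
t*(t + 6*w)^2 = t^3 + 12*t^2*w + 36*t*w^2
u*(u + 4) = u^2 + 4*u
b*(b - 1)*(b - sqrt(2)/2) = b^3 - b^2 - sqrt(2)*b^2/2 + sqrt(2)*b/2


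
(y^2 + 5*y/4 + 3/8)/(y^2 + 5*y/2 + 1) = (y + 3/4)/(y + 2)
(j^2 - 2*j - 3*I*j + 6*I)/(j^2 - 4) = (j - 3*I)/(j + 2)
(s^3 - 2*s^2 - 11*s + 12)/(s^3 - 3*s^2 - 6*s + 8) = (s + 3)/(s + 2)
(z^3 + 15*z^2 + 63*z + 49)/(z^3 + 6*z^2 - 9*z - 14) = (z + 7)/(z - 2)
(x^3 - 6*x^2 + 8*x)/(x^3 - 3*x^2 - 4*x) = (x - 2)/(x + 1)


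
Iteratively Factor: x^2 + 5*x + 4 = (x + 1)*(x + 4)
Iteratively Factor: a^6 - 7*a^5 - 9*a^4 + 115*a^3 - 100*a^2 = (a + 4)*(a^5 - 11*a^4 + 35*a^3 - 25*a^2) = a*(a + 4)*(a^4 - 11*a^3 + 35*a^2 - 25*a) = a*(a - 5)*(a + 4)*(a^3 - 6*a^2 + 5*a) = a*(a - 5)^2*(a + 4)*(a^2 - a) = a^2*(a - 5)^2*(a + 4)*(a - 1)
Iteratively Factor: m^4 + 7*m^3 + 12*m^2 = (m)*(m^3 + 7*m^2 + 12*m) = m^2*(m^2 + 7*m + 12) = m^2*(m + 4)*(m + 3)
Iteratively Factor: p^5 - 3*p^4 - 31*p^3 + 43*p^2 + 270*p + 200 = (p + 4)*(p^4 - 7*p^3 - 3*p^2 + 55*p + 50) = (p - 5)*(p + 4)*(p^3 - 2*p^2 - 13*p - 10) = (p - 5)*(p + 1)*(p + 4)*(p^2 - 3*p - 10) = (p - 5)^2*(p + 1)*(p + 4)*(p + 2)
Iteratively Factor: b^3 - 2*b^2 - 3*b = (b)*(b^2 - 2*b - 3) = b*(b + 1)*(b - 3)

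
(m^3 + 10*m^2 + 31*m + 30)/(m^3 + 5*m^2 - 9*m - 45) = (m + 2)/(m - 3)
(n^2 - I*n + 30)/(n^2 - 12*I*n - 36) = (n + 5*I)/(n - 6*I)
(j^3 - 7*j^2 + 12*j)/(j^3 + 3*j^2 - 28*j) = (j - 3)/(j + 7)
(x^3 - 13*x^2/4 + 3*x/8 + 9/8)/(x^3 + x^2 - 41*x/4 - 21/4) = (4*x - 3)/(2*(2*x + 7))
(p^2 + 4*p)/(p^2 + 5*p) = (p + 4)/(p + 5)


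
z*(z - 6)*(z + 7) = z^3 + z^2 - 42*z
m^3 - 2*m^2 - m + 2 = (m - 2)*(m - 1)*(m + 1)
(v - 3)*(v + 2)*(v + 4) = v^3 + 3*v^2 - 10*v - 24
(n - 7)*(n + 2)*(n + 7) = n^3 + 2*n^2 - 49*n - 98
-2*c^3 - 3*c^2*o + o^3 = (-2*c + o)*(c + o)^2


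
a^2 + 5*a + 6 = (a + 2)*(a + 3)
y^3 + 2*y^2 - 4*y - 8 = (y - 2)*(y + 2)^2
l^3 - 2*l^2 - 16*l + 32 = (l - 4)*(l - 2)*(l + 4)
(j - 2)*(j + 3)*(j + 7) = j^3 + 8*j^2 + j - 42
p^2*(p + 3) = p^3 + 3*p^2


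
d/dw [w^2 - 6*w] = 2*w - 6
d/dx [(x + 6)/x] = -6/x^2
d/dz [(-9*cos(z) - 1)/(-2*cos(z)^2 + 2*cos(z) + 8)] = (-9*sin(z)^2 + 2*cos(z) + 44)*sin(z)/(2*(sin(z)^2 + cos(z) + 3)^2)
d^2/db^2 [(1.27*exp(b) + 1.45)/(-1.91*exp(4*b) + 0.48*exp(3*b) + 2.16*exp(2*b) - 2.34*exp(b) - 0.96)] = (-41.697783*exp(8*b) - 71.828224*exp(7*b) + 39.883872*exp(6*b) + 115.913754*exp(5*b) + 29.543286*exp(4*b) + 4.709424*exp(3*b) + 0.172368000000006*exp(2*b) - 17.113572*exp(b) + 2.086848)*exp(b)/(6.967871*exp(12*b) - 5.253264*exp(11*b) - 22.319496*exp(10*b) + 37.380798*exp(9*b) + 22.875552*exp(8*b) - 68.305248*exp(7*b) + 12.75426*exp(6*b) + 56.58336*exp(5*b) - 23.233824*exp(4*b) - 17.627544*exp(3*b) + 9.79776*exp(2*b) + 6.469632*exp(b) + 0.884736)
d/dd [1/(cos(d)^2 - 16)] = 2*sin(d)*cos(d)/(cos(d)^2 - 16)^2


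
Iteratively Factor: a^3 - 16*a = (a + 4)*(a^2 - 4*a) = a*(a + 4)*(a - 4)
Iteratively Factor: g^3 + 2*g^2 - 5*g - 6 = (g - 2)*(g^2 + 4*g + 3) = (g - 2)*(g + 1)*(g + 3)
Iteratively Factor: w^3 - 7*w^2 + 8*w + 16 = (w + 1)*(w^2 - 8*w + 16) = (w - 4)*(w + 1)*(w - 4)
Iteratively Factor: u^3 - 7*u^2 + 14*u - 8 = (u - 2)*(u^2 - 5*u + 4) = (u - 2)*(u - 1)*(u - 4)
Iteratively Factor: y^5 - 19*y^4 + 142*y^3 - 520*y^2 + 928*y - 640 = (y - 4)*(y^4 - 15*y^3 + 82*y^2 - 192*y + 160) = (y - 5)*(y - 4)*(y^3 - 10*y^2 + 32*y - 32) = (y - 5)*(y - 4)*(y - 2)*(y^2 - 8*y + 16) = (y - 5)*(y - 4)^2*(y - 2)*(y - 4)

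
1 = 1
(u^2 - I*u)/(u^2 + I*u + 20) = u*(u - I)/(u^2 + I*u + 20)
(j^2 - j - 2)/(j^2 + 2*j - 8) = (j + 1)/(j + 4)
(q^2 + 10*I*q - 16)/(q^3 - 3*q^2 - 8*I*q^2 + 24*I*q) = (q^2 + 10*I*q - 16)/(q*(q^2 - 3*q - 8*I*q + 24*I))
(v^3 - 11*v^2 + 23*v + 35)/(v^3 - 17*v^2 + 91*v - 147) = (v^2 - 4*v - 5)/(v^2 - 10*v + 21)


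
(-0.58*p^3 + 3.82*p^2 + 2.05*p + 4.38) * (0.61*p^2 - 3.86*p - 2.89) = -0.3538*p^5 + 4.569*p^4 - 11.8185*p^3 - 16.281*p^2 - 22.8313*p - 12.6582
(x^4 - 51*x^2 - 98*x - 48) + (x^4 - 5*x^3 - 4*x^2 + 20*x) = 2*x^4 - 5*x^3 - 55*x^2 - 78*x - 48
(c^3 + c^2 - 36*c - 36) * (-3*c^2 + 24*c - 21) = -3*c^5 + 21*c^4 + 111*c^3 - 777*c^2 - 108*c + 756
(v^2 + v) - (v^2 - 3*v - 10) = 4*v + 10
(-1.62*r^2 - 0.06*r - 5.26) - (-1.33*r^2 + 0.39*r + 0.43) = -0.29*r^2 - 0.45*r - 5.69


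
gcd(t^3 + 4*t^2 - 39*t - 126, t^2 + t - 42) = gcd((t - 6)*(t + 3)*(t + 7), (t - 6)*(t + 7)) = t^2 + t - 42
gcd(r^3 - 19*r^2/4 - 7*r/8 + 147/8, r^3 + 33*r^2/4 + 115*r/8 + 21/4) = r + 7/4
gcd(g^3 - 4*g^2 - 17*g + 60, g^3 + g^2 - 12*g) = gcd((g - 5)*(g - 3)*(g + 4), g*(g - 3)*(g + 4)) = g^2 + g - 12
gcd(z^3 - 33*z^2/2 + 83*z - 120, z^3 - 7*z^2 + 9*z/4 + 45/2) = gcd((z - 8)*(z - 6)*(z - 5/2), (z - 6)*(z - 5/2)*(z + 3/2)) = z^2 - 17*z/2 + 15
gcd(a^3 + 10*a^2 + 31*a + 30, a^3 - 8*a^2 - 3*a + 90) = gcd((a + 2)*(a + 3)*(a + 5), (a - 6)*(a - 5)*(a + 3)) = a + 3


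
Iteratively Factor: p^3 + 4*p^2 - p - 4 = (p - 1)*(p^2 + 5*p + 4) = (p - 1)*(p + 1)*(p + 4)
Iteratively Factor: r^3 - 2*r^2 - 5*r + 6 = (r - 3)*(r^2 + r - 2) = (r - 3)*(r - 1)*(r + 2)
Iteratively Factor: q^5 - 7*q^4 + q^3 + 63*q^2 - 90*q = (q - 3)*(q^4 - 4*q^3 - 11*q^2 + 30*q) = q*(q - 3)*(q^3 - 4*q^2 - 11*q + 30) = q*(q - 3)*(q - 2)*(q^2 - 2*q - 15) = q*(q - 5)*(q - 3)*(q - 2)*(q + 3)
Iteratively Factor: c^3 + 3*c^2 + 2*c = (c + 1)*(c^2 + 2*c) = (c + 1)*(c + 2)*(c)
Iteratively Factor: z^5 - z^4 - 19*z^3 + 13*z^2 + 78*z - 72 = (z + 3)*(z^4 - 4*z^3 - 7*z^2 + 34*z - 24) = (z - 1)*(z + 3)*(z^3 - 3*z^2 - 10*z + 24) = (z - 2)*(z - 1)*(z + 3)*(z^2 - z - 12) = (z - 4)*(z - 2)*(z - 1)*(z + 3)*(z + 3)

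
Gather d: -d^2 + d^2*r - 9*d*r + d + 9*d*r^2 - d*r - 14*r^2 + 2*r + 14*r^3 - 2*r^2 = d^2*(r - 1) + d*(9*r^2 - 10*r + 1) + 14*r^3 - 16*r^2 + 2*r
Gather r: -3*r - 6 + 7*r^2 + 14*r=7*r^2 + 11*r - 6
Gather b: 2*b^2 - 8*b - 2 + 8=2*b^2 - 8*b + 6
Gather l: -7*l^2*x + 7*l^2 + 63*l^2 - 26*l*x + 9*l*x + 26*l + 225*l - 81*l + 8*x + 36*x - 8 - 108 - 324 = l^2*(70 - 7*x) + l*(170 - 17*x) + 44*x - 440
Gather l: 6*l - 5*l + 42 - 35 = l + 7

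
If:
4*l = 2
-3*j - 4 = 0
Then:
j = -4/3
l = 1/2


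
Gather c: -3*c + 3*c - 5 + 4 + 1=0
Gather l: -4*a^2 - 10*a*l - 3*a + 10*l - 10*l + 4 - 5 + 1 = -4*a^2 - 10*a*l - 3*a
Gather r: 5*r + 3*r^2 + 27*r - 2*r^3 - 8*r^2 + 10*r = -2*r^3 - 5*r^2 + 42*r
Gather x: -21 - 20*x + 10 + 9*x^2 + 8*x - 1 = 9*x^2 - 12*x - 12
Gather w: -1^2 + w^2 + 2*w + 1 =w^2 + 2*w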